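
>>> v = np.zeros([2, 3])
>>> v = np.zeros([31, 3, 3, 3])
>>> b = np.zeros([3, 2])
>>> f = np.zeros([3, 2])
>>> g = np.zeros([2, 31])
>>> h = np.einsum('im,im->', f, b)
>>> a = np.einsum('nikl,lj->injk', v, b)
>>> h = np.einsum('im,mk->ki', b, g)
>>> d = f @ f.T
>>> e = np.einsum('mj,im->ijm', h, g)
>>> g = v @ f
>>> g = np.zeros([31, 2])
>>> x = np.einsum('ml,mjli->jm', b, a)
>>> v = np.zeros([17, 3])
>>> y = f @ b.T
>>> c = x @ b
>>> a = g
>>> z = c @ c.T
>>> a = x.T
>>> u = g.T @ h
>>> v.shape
(17, 3)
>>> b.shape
(3, 2)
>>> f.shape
(3, 2)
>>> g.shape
(31, 2)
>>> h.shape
(31, 3)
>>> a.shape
(3, 31)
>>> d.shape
(3, 3)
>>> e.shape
(2, 3, 31)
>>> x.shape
(31, 3)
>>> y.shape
(3, 3)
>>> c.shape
(31, 2)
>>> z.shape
(31, 31)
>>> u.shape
(2, 3)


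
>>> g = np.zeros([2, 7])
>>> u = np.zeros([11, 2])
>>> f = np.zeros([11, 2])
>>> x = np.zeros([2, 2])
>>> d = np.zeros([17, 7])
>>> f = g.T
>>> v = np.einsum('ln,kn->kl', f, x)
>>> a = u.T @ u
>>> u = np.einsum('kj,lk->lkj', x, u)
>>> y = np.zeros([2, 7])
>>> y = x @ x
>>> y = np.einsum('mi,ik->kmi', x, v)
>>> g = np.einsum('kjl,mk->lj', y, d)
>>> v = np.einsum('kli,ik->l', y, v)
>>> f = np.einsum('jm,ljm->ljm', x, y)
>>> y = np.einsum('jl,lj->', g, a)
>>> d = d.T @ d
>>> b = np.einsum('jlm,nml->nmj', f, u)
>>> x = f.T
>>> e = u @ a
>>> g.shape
(2, 2)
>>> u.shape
(11, 2, 2)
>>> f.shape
(7, 2, 2)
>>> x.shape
(2, 2, 7)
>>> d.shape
(7, 7)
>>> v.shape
(2,)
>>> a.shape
(2, 2)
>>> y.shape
()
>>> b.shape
(11, 2, 7)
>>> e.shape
(11, 2, 2)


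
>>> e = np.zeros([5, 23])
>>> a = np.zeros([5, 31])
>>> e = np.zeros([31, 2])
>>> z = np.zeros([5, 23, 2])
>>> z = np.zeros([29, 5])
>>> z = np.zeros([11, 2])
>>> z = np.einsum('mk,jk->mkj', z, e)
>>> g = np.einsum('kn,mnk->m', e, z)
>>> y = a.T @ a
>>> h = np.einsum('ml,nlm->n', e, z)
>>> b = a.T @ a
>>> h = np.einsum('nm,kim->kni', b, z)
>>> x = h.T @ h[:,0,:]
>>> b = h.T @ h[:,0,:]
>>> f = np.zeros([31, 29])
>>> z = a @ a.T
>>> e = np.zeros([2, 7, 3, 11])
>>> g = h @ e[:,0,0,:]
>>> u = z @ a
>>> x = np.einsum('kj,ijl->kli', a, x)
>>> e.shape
(2, 7, 3, 11)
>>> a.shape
(5, 31)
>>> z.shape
(5, 5)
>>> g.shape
(11, 31, 11)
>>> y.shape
(31, 31)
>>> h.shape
(11, 31, 2)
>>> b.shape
(2, 31, 2)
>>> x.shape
(5, 2, 2)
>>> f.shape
(31, 29)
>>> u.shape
(5, 31)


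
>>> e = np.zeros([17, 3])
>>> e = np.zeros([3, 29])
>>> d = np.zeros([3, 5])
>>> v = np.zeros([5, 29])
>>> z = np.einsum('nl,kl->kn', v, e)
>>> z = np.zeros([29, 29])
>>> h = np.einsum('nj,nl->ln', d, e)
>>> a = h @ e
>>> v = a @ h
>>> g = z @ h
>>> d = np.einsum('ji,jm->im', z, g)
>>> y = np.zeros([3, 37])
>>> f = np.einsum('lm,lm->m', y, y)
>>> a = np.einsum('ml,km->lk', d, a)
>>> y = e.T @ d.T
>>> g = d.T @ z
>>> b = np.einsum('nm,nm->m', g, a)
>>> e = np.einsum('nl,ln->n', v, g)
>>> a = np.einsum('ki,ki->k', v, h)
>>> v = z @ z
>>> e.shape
(29,)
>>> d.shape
(29, 3)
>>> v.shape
(29, 29)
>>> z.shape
(29, 29)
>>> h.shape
(29, 3)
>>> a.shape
(29,)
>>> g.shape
(3, 29)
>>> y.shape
(29, 29)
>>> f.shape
(37,)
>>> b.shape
(29,)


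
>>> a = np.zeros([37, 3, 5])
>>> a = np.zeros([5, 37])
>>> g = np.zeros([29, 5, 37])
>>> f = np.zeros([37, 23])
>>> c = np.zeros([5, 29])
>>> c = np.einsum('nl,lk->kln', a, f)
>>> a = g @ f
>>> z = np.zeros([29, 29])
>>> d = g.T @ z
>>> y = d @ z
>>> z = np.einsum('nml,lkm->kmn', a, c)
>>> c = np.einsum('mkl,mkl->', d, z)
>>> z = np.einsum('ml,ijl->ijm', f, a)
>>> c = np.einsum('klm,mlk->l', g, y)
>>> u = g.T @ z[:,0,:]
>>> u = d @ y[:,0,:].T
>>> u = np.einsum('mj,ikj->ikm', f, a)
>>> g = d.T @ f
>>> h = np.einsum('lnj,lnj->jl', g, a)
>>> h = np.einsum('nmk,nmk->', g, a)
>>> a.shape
(29, 5, 23)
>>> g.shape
(29, 5, 23)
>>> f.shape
(37, 23)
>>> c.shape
(5,)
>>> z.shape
(29, 5, 37)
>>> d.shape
(37, 5, 29)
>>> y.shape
(37, 5, 29)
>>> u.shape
(29, 5, 37)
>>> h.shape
()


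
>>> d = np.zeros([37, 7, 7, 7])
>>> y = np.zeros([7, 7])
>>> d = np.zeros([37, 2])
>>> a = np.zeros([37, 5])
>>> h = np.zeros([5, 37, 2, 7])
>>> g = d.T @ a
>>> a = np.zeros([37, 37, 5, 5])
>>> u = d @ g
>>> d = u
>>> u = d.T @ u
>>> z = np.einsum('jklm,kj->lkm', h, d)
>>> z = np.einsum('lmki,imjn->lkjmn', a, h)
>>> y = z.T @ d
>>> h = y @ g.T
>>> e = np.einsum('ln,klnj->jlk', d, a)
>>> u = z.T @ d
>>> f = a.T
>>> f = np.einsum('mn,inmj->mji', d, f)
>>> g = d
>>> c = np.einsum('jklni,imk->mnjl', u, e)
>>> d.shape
(37, 5)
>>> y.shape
(7, 37, 2, 5, 5)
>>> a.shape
(37, 37, 5, 5)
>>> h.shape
(7, 37, 2, 5, 2)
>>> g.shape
(37, 5)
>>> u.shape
(7, 37, 2, 5, 5)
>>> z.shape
(37, 5, 2, 37, 7)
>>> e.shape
(5, 37, 37)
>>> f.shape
(37, 37, 5)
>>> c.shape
(37, 5, 7, 2)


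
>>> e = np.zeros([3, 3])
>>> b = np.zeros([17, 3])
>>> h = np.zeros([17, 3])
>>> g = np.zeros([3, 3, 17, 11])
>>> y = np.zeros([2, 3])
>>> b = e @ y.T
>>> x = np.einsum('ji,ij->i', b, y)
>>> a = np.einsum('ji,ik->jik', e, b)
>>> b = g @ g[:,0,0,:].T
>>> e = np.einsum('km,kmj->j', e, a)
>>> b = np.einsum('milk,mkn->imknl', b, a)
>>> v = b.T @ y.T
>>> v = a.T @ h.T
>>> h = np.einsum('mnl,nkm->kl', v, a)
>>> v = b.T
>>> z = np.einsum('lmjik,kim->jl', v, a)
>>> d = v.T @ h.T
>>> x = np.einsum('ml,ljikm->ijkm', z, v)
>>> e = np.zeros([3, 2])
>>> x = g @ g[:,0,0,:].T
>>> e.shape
(3, 2)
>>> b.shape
(3, 3, 3, 2, 17)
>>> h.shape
(3, 17)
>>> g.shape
(3, 3, 17, 11)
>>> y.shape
(2, 3)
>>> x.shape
(3, 3, 17, 3)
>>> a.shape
(3, 3, 2)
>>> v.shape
(17, 2, 3, 3, 3)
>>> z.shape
(3, 17)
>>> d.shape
(3, 3, 3, 2, 3)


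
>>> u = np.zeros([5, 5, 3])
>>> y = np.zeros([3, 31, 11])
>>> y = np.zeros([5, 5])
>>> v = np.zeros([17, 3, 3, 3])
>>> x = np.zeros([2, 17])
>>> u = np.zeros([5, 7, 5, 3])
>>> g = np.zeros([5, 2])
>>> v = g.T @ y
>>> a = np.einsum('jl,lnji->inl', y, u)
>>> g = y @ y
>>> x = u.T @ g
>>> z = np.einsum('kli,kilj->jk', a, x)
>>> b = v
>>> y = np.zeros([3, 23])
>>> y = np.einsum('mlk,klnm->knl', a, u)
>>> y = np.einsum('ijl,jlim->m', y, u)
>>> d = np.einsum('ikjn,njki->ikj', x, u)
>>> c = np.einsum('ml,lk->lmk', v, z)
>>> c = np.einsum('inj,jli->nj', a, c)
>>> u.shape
(5, 7, 5, 3)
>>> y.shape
(3,)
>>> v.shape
(2, 5)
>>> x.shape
(3, 5, 7, 5)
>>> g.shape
(5, 5)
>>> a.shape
(3, 7, 5)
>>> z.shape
(5, 3)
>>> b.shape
(2, 5)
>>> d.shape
(3, 5, 7)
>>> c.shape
(7, 5)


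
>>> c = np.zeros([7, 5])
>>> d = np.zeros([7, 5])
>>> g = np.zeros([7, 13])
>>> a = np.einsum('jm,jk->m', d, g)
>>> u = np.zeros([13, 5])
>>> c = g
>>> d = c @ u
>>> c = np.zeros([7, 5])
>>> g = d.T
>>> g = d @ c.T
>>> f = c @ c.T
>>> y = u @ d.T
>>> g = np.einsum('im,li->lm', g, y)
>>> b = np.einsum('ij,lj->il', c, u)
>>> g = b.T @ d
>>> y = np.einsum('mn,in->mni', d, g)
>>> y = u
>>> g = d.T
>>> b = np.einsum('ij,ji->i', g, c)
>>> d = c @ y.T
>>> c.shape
(7, 5)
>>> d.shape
(7, 13)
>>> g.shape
(5, 7)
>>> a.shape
(5,)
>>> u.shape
(13, 5)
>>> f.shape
(7, 7)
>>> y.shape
(13, 5)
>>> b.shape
(5,)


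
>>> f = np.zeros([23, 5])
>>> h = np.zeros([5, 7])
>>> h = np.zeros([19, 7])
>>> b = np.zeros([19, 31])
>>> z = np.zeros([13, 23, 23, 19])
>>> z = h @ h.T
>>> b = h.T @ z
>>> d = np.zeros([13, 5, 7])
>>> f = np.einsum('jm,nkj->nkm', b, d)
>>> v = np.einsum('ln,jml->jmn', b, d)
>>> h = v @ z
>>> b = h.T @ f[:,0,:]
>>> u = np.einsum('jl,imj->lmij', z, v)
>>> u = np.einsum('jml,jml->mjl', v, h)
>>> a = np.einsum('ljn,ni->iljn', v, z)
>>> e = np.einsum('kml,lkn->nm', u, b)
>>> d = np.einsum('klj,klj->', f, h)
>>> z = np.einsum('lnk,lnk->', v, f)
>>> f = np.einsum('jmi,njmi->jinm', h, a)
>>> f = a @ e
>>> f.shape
(19, 13, 5, 13)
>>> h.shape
(13, 5, 19)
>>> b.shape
(19, 5, 19)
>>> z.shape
()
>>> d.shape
()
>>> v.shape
(13, 5, 19)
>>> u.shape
(5, 13, 19)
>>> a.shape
(19, 13, 5, 19)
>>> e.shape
(19, 13)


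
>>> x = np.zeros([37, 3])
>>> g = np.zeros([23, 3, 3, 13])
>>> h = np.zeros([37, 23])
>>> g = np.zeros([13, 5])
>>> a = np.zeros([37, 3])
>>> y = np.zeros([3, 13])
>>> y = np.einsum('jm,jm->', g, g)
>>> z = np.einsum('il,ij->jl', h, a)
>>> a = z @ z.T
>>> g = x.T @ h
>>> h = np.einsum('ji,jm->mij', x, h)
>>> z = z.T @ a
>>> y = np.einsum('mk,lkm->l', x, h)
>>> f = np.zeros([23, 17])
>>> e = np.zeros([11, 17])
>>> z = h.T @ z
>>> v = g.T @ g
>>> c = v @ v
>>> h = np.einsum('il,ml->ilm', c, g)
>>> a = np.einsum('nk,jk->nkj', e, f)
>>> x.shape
(37, 3)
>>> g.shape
(3, 23)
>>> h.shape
(23, 23, 3)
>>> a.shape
(11, 17, 23)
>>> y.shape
(23,)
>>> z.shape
(37, 3, 3)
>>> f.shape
(23, 17)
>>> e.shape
(11, 17)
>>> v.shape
(23, 23)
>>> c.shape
(23, 23)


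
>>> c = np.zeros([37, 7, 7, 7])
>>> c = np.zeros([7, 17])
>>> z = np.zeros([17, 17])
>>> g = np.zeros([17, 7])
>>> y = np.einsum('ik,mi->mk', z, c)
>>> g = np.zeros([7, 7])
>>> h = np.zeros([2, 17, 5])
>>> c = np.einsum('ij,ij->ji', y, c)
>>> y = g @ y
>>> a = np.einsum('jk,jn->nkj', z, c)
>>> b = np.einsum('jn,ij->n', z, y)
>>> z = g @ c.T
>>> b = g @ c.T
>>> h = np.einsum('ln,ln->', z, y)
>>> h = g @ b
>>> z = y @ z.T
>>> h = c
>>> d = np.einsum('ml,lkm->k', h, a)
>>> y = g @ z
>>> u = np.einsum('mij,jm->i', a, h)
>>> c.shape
(17, 7)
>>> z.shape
(7, 7)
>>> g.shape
(7, 7)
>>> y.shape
(7, 7)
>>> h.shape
(17, 7)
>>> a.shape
(7, 17, 17)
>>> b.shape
(7, 17)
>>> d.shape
(17,)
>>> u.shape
(17,)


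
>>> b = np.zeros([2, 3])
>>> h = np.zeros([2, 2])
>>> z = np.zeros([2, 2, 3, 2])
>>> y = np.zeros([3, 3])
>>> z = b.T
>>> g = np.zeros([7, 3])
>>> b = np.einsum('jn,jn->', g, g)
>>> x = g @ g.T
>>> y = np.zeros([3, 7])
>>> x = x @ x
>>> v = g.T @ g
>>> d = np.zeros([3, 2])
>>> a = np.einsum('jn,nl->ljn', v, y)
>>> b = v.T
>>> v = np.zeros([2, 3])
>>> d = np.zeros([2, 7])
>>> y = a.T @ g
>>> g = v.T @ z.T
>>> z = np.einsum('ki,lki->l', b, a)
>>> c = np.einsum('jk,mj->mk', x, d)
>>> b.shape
(3, 3)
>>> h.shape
(2, 2)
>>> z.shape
(7,)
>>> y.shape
(3, 3, 3)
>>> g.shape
(3, 3)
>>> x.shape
(7, 7)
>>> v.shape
(2, 3)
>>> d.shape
(2, 7)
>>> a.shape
(7, 3, 3)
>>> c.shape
(2, 7)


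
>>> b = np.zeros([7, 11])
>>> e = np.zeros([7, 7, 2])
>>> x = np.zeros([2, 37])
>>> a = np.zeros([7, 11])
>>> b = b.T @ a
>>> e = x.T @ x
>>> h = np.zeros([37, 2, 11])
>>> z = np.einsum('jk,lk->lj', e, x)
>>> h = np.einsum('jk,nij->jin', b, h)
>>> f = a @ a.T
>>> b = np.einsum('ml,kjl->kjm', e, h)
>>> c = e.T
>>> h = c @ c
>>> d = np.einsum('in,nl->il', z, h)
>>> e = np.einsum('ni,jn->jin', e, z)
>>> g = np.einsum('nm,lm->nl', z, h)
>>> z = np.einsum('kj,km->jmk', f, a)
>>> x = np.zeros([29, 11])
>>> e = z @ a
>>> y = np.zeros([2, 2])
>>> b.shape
(11, 2, 37)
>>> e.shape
(7, 11, 11)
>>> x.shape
(29, 11)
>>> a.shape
(7, 11)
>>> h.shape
(37, 37)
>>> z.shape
(7, 11, 7)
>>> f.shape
(7, 7)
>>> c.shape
(37, 37)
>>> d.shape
(2, 37)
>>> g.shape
(2, 37)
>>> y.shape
(2, 2)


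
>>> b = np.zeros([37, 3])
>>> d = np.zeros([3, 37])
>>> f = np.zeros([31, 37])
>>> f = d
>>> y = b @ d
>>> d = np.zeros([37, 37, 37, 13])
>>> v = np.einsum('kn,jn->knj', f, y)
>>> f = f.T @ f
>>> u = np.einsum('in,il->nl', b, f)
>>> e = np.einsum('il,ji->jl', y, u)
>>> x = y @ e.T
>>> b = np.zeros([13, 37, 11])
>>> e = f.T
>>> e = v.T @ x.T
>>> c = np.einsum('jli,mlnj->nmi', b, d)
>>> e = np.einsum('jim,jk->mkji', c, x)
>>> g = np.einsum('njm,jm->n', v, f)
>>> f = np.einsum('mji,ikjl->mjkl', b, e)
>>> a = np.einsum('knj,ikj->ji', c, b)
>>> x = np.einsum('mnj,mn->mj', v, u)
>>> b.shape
(13, 37, 11)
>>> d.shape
(37, 37, 37, 13)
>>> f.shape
(13, 37, 3, 37)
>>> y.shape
(37, 37)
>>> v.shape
(3, 37, 37)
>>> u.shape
(3, 37)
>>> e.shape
(11, 3, 37, 37)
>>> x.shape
(3, 37)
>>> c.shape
(37, 37, 11)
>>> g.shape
(3,)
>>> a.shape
(11, 13)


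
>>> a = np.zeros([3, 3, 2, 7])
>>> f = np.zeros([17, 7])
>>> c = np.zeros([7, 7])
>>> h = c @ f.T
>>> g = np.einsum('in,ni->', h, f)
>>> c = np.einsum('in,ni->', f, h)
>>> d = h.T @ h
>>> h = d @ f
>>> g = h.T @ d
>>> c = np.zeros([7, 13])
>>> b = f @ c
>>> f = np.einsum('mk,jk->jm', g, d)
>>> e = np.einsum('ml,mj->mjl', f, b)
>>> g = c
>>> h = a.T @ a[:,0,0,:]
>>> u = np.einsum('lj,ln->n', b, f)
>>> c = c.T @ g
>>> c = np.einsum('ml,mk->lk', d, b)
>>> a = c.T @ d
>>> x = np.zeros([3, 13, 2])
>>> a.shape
(13, 17)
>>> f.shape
(17, 7)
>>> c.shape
(17, 13)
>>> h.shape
(7, 2, 3, 7)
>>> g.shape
(7, 13)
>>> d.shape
(17, 17)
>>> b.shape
(17, 13)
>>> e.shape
(17, 13, 7)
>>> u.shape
(7,)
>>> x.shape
(3, 13, 2)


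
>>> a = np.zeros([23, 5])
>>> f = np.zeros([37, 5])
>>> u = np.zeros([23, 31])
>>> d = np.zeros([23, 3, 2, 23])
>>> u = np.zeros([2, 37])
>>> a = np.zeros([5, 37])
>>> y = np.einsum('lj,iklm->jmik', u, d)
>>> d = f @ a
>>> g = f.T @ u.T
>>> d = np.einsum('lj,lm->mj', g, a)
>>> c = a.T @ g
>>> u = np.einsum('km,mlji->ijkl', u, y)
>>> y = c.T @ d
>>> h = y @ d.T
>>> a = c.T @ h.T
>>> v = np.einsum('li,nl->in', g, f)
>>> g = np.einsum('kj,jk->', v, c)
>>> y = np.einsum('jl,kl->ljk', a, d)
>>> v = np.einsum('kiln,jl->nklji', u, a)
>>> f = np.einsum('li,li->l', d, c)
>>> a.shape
(2, 2)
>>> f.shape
(37,)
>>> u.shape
(3, 23, 2, 23)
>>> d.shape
(37, 2)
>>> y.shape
(2, 2, 37)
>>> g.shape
()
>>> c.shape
(37, 2)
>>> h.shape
(2, 37)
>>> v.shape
(23, 3, 2, 2, 23)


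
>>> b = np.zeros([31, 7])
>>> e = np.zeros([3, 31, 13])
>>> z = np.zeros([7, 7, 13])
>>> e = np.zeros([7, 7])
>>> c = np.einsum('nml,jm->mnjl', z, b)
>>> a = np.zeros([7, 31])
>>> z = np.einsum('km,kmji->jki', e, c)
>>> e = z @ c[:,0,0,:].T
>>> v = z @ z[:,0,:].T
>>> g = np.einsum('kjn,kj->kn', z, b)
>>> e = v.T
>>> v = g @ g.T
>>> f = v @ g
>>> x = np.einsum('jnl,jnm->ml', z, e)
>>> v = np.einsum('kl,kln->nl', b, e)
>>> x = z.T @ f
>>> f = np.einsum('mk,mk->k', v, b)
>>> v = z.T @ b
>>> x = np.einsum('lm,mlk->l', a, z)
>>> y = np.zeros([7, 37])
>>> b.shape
(31, 7)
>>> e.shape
(31, 7, 31)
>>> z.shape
(31, 7, 13)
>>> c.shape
(7, 7, 31, 13)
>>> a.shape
(7, 31)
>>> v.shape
(13, 7, 7)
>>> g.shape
(31, 13)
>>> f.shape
(7,)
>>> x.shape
(7,)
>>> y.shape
(7, 37)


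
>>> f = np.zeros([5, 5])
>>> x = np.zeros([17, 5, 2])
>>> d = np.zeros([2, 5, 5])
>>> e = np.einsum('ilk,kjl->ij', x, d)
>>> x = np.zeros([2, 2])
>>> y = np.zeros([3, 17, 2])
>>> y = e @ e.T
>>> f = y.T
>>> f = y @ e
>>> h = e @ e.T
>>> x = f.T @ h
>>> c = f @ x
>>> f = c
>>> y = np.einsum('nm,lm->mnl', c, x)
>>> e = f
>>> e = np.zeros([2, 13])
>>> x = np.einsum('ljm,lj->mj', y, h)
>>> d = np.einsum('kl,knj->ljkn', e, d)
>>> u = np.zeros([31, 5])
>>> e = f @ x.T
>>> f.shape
(17, 17)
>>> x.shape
(5, 17)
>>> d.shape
(13, 5, 2, 5)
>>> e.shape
(17, 5)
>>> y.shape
(17, 17, 5)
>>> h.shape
(17, 17)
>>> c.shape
(17, 17)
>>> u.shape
(31, 5)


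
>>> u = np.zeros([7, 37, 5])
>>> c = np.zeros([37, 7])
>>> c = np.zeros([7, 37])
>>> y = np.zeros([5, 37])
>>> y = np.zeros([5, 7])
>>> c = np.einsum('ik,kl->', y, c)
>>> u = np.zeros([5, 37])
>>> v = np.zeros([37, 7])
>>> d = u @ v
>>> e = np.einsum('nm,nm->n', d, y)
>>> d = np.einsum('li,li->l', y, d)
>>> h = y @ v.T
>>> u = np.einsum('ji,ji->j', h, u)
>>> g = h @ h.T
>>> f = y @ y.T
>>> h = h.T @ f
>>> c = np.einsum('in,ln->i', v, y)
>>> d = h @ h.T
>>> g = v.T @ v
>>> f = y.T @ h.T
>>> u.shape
(5,)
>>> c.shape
(37,)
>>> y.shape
(5, 7)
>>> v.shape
(37, 7)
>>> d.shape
(37, 37)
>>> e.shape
(5,)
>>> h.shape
(37, 5)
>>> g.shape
(7, 7)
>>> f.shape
(7, 37)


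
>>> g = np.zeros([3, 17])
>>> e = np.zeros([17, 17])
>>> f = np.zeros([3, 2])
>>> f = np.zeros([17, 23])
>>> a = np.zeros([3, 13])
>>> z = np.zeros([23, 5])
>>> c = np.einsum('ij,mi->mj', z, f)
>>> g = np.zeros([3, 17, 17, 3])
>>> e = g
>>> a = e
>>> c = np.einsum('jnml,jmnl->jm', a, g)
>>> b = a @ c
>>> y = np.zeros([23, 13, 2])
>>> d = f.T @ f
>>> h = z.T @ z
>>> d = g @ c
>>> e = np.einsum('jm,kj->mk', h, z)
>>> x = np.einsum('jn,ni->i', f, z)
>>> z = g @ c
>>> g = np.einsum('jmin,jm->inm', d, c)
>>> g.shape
(17, 17, 17)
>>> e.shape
(5, 23)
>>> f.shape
(17, 23)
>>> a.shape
(3, 17, 17, 3)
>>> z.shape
(3, 17, 17, 17)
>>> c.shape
(3, 17)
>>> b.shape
(3, 17, 17, 17)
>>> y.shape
(23, 13, 2)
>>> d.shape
(3, 17, 17, 17)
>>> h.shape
(5, 5)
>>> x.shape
(5,)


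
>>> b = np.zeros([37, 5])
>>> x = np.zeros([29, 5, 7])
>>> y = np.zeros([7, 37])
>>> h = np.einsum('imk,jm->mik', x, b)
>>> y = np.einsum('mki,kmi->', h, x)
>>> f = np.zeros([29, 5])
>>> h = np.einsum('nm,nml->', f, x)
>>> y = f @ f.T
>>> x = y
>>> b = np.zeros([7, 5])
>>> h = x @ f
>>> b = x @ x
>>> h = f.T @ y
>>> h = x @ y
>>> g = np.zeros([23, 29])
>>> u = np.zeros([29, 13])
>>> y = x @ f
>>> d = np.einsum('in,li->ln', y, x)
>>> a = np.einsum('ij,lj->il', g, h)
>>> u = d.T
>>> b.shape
(29, 29)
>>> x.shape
(29, 29)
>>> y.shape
(29, 5)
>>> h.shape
(29, 29)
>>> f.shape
(29, 5)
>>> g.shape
(23, 29)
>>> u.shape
(5, 29)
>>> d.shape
(29, 5)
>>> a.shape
(23, 29)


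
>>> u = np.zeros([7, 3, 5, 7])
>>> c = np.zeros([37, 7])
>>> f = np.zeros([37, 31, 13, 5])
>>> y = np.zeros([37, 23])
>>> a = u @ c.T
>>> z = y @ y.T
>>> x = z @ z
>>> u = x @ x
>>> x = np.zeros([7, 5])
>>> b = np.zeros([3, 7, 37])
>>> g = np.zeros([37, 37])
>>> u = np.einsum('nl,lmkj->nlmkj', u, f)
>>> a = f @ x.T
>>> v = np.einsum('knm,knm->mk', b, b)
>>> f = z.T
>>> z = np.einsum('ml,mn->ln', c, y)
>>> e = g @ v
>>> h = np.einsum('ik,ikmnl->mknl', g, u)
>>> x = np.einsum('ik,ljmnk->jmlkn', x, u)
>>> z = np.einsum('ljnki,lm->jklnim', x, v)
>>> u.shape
(37, 37, 31, 13, 5)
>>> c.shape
(37, 7)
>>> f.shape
(37, 37)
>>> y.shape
(37, 23)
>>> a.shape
(37, 31, 13, 7)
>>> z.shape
(31, 5, 37, 37, 13, 3)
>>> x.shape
(37, 31, 37, 5, 13)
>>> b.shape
(3, 7, 37)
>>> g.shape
(37, 37)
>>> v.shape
(37, 3)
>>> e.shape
(37, 3)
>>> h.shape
(31, 37, 13, 5)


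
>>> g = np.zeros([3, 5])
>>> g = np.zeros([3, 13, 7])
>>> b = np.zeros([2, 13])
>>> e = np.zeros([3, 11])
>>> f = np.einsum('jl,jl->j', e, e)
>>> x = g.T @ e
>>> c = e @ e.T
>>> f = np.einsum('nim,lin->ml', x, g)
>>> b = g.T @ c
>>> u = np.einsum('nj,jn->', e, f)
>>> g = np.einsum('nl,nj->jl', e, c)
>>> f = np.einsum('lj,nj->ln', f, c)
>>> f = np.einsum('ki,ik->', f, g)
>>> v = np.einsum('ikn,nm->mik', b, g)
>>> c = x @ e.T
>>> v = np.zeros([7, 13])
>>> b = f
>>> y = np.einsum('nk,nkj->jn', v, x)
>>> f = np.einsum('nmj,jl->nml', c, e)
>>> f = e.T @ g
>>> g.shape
(3, 11)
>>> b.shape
()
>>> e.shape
(3, 11)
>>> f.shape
(11, 11)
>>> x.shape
(7, 13, 11)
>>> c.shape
(7, 13, 3)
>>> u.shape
()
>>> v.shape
(7, 13)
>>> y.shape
(11, 7)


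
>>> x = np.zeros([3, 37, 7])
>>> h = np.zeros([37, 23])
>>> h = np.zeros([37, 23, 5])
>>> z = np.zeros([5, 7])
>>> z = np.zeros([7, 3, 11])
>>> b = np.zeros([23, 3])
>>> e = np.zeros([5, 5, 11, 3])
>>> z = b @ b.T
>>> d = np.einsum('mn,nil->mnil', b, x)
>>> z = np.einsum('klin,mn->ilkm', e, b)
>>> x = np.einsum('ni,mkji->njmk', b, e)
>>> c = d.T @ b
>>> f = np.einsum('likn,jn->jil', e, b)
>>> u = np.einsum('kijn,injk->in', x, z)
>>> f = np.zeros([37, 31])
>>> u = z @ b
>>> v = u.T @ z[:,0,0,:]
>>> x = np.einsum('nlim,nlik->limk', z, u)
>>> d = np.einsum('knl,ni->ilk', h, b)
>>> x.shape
(5, 5, 23, 3)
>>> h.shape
(37, 23, 5)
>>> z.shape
(11, 5, 5, 23)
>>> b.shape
(23, 3)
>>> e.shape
(5, 5, 11, 3)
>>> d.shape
(3, 5, 37)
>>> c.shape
(7, 37, 3, 3)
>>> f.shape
(37, 31)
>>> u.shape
(11, 5, 5, 3)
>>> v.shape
(3, 5, 5, 23)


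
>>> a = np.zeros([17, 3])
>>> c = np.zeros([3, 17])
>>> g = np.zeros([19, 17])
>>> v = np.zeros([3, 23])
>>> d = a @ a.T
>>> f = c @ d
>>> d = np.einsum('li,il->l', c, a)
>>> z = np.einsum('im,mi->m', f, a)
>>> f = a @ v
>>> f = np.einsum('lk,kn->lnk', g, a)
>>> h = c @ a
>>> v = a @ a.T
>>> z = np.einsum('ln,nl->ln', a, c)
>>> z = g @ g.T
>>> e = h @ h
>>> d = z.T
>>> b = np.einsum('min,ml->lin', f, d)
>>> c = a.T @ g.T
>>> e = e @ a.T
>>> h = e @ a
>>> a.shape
(17, 3)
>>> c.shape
(3, 19)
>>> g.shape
(19, 17)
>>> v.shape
(17, 17)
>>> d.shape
(19, 19)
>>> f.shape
(19, 3, 17)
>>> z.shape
(19, 19)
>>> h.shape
(3, 3)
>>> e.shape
(3, 17)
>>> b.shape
(19, 3, 17)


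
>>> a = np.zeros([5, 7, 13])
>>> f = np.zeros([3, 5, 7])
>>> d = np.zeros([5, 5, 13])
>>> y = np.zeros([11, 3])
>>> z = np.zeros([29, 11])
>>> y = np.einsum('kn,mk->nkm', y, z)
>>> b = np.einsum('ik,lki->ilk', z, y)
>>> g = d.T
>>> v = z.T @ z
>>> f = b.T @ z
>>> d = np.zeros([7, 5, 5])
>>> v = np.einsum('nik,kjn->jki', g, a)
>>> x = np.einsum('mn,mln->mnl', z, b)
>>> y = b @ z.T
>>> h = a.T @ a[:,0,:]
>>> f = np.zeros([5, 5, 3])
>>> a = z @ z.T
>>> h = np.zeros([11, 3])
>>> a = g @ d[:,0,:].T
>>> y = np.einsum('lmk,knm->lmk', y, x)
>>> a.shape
(13, 5, 7)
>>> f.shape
(5, 5, 3)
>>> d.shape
(7, 5, 5)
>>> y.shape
(29, 3, 29)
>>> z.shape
(29, 11)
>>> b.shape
(29, 3, 11)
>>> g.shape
(13, 5, 5)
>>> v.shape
(7, 5, 5)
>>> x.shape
(29, 11, 3)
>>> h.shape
(11, 3)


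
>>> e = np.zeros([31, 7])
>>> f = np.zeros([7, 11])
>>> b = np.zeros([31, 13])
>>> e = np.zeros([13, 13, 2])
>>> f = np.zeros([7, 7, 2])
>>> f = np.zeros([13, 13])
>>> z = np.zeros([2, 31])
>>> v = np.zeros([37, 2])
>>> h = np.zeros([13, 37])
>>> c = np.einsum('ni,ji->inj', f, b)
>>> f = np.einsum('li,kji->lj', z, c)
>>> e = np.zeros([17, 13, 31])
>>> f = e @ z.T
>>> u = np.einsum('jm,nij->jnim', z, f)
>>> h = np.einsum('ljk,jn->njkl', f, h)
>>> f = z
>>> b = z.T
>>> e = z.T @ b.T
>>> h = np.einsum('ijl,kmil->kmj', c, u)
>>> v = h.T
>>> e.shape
(31, 31)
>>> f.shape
(2, 31)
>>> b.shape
(31, 2)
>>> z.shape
(2, 31)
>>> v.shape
(13, 17, 2)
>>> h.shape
(2, 17, 13)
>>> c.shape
(13, 13, 31)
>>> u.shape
(2, 17, 13, 31)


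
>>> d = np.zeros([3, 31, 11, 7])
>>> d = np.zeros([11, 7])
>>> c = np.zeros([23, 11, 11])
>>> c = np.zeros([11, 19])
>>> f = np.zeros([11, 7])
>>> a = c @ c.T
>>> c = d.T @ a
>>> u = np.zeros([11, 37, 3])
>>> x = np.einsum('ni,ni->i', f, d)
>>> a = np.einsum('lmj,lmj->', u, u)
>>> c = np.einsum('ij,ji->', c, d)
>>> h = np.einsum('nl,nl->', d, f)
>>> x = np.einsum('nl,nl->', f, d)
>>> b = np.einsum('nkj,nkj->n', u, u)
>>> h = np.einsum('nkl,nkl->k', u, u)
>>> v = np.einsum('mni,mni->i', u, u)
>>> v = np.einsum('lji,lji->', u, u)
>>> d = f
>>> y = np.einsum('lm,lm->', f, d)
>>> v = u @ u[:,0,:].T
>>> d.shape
(11, 7)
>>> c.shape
()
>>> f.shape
(11, 7)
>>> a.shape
()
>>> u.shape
(11, 37, 3)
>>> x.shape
()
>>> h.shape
(37,)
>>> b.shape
(11,)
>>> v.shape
(11, 37, 11)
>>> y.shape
()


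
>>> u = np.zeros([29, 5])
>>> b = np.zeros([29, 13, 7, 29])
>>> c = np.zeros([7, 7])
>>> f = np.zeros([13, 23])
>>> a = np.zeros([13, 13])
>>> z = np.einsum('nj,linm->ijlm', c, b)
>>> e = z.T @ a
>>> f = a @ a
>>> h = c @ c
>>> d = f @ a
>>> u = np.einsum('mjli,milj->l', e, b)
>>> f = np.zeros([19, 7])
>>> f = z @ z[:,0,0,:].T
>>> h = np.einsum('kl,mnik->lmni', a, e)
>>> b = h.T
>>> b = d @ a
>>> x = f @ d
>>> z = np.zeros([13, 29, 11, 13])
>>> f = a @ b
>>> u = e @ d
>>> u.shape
(29, 29, 7, 13)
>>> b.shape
(13, 13)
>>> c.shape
(7, 7)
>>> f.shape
(13, 13)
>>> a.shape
(13, 13)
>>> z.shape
(13, 29, 11, 13)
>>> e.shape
(29, 29, 7, 13)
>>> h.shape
(13, 29, 29, 7)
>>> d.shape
(13, 13)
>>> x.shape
(13, 7, 29, 13)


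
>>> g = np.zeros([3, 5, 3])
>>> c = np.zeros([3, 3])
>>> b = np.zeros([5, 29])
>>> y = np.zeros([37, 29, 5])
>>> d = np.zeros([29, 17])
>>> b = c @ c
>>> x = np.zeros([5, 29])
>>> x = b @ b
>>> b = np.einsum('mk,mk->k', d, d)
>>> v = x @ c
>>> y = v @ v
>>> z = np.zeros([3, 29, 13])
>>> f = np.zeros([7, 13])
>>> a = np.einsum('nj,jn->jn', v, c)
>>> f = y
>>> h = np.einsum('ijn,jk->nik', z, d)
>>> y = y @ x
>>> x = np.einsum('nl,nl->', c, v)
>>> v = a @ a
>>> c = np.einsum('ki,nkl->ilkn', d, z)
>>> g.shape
(3, 5, 3)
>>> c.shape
(17, 13, 29, 3)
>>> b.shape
(17,)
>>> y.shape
(3, 3)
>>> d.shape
(29, 17)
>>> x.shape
()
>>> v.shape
(3, 3)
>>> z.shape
(3, 29, 13)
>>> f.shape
(3, 3)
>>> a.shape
(3, 3)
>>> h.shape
(13, 3, 17)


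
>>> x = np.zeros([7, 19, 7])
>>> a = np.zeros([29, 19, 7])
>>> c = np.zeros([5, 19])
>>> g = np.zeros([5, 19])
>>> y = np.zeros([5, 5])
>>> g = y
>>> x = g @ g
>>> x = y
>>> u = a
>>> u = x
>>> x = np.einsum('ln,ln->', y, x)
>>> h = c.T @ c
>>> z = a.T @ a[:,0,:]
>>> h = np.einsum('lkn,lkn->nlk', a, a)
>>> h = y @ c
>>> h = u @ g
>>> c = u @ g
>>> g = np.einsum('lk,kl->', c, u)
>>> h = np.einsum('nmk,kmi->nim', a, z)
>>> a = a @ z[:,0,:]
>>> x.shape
()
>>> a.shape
(29, 19, 7)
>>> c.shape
(5, 5)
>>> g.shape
()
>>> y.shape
(5, 5)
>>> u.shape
(5, 5)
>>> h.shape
(29, 7, 19)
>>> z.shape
(7, 19, 7)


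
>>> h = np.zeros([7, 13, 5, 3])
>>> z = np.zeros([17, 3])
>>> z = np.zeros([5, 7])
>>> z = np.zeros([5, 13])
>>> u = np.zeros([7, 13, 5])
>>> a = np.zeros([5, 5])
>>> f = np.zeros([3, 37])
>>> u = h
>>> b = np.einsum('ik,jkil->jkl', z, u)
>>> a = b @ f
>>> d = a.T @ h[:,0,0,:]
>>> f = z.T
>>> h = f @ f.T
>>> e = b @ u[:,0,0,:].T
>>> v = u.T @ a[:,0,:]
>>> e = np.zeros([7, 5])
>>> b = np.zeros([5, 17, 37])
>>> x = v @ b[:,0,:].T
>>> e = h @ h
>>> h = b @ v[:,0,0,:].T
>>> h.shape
(5, 17, 3)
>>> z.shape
(5, 13)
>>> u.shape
(7, 13, 5, 3)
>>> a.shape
(7, 13, 37)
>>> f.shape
(13, 5)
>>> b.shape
(5, 17, 37)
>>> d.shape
(37, 13, 3)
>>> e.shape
(13, 13)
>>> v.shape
(3, 5, 13, 37)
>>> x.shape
(3, 5, 13, 5)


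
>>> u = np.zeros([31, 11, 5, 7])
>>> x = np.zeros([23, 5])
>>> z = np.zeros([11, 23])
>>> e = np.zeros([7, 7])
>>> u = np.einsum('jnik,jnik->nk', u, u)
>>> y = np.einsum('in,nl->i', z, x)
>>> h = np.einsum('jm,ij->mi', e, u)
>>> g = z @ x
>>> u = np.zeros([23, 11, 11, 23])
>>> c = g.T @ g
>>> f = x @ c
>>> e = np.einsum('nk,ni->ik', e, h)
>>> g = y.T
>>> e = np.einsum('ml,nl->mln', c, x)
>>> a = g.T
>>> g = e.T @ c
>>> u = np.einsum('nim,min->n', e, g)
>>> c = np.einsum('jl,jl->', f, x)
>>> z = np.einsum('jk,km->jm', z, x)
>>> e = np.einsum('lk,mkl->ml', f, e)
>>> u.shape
(5,)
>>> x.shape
(23, 5)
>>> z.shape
(11, 5)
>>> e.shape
(5, 23)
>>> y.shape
(11,)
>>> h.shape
(7, 11)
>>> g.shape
(23, 5, 5)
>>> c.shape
()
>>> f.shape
(23, 5)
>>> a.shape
(11,)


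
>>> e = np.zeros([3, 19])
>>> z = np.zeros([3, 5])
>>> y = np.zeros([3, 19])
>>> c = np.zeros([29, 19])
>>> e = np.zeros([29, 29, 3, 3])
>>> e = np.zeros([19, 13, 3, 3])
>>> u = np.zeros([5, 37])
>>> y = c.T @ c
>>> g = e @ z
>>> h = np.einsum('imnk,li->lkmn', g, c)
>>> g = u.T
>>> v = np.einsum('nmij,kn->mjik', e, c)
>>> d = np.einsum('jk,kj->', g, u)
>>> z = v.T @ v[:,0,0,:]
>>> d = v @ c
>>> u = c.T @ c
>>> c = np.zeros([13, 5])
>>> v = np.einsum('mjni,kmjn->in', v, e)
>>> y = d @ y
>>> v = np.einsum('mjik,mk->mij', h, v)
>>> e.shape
(19, 13, 3, 3)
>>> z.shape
(29, 3, 3, 29)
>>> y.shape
(13, 3, 3, 19)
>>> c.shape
(13, 5)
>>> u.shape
(19, 19)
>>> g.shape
(37, 5)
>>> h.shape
(29, 5, 13, 3)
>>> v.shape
(29, 13, 5)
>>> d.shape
(13, 3, 3, 19)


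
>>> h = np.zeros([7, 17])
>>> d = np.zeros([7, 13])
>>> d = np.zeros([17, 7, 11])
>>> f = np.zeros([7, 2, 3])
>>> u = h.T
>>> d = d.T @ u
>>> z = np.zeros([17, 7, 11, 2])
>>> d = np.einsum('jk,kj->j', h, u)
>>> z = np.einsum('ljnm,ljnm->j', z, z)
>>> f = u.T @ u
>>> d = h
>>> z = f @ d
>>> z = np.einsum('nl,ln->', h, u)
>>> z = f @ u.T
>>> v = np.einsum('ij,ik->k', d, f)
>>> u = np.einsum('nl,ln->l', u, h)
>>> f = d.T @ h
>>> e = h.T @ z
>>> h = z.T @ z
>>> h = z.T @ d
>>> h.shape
(17, 17)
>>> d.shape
(7, 17)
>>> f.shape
(17, 17)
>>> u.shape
(7,)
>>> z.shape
(7, 17)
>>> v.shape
(7,)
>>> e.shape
(17, 17)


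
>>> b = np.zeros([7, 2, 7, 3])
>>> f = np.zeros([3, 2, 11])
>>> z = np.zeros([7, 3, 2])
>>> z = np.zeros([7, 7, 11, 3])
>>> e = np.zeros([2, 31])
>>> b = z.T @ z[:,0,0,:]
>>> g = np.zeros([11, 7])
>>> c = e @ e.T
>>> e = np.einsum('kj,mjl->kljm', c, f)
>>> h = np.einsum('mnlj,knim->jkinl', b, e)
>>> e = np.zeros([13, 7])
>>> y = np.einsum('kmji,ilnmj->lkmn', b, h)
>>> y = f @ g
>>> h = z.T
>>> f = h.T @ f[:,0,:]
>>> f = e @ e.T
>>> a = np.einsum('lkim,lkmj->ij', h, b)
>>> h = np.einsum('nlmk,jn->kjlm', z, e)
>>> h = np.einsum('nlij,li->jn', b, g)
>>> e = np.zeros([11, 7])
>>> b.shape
(3, 11, 7, 3)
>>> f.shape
(13, 13)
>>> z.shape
(7, 7, 11, 3)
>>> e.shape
(11, 7)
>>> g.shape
(11, 7)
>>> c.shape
(2, 2)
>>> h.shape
(3, 3)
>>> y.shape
(3, 2, 7)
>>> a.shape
(7, 3)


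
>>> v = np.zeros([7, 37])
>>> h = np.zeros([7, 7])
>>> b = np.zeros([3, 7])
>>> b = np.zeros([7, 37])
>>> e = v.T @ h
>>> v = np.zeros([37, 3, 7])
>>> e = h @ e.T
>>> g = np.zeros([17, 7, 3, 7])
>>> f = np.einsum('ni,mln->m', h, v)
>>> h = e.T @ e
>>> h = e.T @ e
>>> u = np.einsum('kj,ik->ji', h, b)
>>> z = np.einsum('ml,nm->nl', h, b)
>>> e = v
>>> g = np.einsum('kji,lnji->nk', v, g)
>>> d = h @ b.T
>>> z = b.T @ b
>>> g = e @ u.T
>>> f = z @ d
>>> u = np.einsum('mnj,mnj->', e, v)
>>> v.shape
(37, 3, 7)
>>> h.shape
(37, 37)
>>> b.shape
(7, 37)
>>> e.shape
(37, 3, 7)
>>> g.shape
(37, 3, 37)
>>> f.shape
(37, 7)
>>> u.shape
()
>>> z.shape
(37, 37)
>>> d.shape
(37, 7)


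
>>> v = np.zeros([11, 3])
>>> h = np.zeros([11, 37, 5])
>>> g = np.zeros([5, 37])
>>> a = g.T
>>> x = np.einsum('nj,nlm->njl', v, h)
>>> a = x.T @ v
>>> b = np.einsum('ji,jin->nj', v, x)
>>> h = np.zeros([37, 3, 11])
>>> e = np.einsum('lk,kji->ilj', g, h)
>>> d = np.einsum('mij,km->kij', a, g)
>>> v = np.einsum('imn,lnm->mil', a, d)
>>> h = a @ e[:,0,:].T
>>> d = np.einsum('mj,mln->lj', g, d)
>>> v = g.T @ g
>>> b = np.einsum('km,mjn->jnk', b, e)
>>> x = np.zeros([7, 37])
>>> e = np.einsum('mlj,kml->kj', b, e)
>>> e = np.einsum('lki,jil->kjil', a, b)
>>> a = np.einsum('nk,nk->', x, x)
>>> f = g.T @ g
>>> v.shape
(37, 37)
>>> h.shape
(37, 3, 11)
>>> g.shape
(5, 37)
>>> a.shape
()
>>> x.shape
(7, 37)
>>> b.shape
(5, 3, 37)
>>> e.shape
(3, 5, 3, 37)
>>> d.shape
(3, 37)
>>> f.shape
(37, 37)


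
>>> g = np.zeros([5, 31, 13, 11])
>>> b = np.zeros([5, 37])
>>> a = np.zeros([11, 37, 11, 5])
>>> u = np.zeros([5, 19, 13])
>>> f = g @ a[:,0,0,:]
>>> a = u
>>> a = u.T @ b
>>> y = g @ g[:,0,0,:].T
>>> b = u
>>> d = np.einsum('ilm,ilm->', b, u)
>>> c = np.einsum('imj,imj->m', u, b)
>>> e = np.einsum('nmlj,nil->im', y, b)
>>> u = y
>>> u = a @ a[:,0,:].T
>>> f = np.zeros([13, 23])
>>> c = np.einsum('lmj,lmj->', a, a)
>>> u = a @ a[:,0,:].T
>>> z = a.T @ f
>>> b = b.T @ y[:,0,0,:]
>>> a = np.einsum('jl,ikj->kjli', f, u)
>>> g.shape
(5, 31, 13, 11)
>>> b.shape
(13, 19, 5)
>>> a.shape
(19, 13, 23, 13)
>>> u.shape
(13, 19, 13)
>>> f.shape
(13, 23)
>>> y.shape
(5, 31, 13, 5)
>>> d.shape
()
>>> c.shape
()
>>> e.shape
(19, 31)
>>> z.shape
(37, 19, 23)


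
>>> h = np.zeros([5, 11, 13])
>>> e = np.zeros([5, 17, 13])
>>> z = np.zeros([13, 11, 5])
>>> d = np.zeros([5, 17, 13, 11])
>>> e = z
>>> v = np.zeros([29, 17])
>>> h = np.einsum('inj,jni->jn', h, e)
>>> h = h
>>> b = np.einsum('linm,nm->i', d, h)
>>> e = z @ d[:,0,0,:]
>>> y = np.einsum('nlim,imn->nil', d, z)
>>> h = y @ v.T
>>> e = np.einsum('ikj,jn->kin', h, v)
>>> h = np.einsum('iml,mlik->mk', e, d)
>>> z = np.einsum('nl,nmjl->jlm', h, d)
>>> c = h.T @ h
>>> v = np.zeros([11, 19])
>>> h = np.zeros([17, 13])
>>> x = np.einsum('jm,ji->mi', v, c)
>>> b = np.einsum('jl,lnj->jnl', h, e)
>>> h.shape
(17, 13)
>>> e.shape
(13, 5, 17)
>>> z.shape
(13, 11, 17)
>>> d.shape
(5, 17, 13, 11)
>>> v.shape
(11, 19)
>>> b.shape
(17, 5, 13)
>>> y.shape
(5, 13, 17)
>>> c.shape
(11, 11)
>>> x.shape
(19, 11)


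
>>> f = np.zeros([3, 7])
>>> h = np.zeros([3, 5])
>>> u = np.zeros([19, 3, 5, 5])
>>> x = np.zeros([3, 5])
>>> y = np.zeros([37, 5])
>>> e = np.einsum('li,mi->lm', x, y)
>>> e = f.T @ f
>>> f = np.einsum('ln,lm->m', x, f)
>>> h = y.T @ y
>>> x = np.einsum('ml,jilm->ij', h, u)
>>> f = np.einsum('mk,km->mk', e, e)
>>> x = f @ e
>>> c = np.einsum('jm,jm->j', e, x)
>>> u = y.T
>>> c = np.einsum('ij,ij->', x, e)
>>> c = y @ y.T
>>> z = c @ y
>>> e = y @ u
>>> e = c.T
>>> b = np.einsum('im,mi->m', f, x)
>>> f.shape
(7, 7)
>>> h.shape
(5, 5)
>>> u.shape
(5, 37)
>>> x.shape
(7, 7)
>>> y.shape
(37, 5)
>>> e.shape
(37, 37)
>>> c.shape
(37, 37)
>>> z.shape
(37, 5)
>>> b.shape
(7,)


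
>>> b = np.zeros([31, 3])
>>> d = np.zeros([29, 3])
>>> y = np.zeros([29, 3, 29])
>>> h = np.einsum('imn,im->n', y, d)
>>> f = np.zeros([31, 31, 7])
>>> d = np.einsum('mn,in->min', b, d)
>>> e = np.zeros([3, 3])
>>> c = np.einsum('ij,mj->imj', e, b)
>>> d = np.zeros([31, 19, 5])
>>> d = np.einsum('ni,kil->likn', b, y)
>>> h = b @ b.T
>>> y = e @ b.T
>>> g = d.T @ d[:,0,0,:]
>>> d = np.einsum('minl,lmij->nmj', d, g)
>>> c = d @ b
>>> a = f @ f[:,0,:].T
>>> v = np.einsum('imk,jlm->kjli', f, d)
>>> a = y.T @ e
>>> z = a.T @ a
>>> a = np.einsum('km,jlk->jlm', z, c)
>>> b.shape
(31, 3)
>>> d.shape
(29, 29, 31)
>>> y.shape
(3, 31)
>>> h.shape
(31, 31)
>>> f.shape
(31, 31, 7)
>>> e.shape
(3, 3)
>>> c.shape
(29, 29, 3)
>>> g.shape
(31, 29, 3, 31)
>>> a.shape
(29, 29, 3)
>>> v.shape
(7, 29, 29, 31)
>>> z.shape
(3, 3)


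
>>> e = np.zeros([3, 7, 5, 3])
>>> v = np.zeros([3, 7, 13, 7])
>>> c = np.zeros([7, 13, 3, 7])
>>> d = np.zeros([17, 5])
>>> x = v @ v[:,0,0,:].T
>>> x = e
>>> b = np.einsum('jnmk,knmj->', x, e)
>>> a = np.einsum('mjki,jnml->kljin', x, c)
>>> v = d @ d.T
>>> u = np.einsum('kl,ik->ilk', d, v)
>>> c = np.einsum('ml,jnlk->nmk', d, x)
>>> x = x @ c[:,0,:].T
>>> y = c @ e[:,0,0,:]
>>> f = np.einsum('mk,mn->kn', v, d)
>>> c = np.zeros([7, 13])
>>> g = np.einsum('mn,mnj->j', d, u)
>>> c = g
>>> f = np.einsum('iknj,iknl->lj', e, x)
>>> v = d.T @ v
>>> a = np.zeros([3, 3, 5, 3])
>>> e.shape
(3, 7, 5, 3)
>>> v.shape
(5, 17)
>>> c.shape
(17,)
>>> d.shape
(17, 5)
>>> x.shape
(3, 7, 5, 7)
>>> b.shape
()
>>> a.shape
(3, 3, 5, 3)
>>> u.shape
(17, 5, 17)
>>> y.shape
(7, 17, 3)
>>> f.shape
(7, 3)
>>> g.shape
(17,)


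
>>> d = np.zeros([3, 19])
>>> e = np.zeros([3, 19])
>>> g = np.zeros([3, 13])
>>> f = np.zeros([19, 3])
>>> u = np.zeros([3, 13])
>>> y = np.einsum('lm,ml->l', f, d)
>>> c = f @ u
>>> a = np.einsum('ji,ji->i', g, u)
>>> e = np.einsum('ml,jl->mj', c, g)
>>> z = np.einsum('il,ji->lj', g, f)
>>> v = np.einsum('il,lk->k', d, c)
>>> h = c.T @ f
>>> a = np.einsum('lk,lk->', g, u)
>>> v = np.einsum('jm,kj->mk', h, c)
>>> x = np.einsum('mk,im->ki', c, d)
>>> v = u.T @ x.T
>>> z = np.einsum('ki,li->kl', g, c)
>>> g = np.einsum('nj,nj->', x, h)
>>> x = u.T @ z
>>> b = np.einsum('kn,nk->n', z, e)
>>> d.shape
(3, 19)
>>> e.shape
(19, 3)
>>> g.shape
()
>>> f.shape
(19, 3)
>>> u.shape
(3, 13)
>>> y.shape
(19,)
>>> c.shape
(19, 13)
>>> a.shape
()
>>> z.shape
(3, 19)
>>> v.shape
(13, 13)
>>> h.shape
(13, 3)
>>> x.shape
(13, 19)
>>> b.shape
(19,)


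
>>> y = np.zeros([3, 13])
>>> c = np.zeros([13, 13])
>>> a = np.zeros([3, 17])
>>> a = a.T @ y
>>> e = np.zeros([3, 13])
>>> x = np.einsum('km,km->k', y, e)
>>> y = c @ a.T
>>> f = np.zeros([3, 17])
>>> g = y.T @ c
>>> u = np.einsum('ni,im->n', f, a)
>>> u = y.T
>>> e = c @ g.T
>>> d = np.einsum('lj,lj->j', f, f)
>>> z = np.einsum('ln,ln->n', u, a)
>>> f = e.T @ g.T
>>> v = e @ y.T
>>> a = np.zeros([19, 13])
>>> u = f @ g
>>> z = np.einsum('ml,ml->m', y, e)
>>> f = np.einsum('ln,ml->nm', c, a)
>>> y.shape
(13, 17)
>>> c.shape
(13, 13)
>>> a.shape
(19, 13)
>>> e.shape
(13, 17)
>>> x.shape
(3,)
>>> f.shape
(13, 19)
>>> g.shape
(17, 13)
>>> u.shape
(17, 13)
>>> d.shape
(17,)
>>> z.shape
(13,)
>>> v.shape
(13, 13)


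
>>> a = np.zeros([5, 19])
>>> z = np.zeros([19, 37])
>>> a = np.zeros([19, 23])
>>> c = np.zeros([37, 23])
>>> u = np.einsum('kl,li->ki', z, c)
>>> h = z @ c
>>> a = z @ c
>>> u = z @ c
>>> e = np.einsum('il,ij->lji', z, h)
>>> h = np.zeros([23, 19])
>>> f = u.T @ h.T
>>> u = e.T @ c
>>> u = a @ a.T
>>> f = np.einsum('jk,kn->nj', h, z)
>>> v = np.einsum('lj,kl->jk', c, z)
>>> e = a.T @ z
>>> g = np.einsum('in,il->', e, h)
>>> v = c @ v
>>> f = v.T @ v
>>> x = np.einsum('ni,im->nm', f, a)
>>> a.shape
(19, 23)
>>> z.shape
(19, 37)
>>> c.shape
(37, 23)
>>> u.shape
(19, 19)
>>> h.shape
(23, 19)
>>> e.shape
(23, 37)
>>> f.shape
(19, 19)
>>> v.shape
(37, 19)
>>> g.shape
()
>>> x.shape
(19, 23)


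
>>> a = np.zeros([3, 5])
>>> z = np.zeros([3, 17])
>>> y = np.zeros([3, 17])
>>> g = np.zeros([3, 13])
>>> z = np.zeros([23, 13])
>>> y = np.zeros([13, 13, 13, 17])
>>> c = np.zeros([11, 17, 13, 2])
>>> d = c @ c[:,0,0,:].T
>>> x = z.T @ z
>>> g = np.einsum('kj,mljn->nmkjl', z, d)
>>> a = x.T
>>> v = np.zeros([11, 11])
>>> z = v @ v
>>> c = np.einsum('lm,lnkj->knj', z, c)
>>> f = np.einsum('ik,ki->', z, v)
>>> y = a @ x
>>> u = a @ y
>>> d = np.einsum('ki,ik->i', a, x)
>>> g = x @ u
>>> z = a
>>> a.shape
(13, 13)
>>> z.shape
(13, 13)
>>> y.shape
(13, 13)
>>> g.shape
(13, 13)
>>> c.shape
(13, 17, 2)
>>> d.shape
(13,)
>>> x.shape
(13, 13)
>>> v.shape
(11, 11)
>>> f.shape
()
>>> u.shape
(13, 13)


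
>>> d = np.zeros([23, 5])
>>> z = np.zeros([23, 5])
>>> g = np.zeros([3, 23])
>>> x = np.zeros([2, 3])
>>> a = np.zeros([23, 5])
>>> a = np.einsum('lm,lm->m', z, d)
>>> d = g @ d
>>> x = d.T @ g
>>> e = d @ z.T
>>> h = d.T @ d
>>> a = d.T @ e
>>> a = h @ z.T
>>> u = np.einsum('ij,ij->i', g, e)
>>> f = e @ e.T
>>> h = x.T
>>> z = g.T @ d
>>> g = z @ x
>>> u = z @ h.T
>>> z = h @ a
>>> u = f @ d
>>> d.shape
(3, 5)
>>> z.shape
(23, 23)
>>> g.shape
(23, 23)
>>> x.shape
(5, 23)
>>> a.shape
(5, 23)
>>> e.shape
(3, 23)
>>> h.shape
(23, 5)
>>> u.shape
(3, 5)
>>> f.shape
(3, 3)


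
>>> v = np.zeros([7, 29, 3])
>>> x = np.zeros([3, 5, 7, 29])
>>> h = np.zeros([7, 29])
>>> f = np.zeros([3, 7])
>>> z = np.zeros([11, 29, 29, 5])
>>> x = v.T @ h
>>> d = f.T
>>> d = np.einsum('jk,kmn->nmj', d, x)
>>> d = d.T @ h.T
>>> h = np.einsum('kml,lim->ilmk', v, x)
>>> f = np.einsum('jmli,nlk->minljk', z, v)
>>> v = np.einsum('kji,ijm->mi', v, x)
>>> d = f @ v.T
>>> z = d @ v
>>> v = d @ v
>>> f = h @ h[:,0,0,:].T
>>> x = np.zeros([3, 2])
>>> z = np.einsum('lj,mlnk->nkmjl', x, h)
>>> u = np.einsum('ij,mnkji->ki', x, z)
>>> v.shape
(29, 5, 7, 29, 11, 3)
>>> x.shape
(3, 2)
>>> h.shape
(29, 3, 29, 7)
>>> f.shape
(29, 3, 29, 29)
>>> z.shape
(29, 7, 29, 2, 3)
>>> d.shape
(29, 5, 7, 29, 11, 29)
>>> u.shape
(29, 3)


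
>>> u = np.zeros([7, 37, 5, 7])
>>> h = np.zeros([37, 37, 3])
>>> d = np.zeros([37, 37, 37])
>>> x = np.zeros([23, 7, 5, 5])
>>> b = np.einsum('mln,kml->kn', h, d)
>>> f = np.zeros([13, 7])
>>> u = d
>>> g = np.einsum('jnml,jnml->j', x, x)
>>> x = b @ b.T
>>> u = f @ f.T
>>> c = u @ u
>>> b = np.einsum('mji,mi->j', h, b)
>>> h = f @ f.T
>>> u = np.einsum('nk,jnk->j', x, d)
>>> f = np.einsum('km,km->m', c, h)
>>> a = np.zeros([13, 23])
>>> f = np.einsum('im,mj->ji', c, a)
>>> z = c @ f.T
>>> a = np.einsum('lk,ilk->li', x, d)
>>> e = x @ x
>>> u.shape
(37,)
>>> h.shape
(13, 13)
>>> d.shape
(37, 37, 37)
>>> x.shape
(37, 37)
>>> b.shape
(37,)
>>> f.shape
(23, 13)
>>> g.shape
(23,)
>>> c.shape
(13, 13)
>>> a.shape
(37, 37)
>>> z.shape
(13, 23)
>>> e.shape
(37, 37)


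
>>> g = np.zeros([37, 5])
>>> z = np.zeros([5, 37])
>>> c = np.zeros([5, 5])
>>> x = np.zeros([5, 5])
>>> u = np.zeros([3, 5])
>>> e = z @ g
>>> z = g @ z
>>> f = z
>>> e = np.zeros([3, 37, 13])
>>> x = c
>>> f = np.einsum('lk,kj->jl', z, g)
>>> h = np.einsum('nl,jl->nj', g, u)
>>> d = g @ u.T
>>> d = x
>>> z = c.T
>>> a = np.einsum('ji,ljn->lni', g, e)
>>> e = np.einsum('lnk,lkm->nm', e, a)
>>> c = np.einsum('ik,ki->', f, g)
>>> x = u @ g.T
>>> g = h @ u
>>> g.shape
(37, 5)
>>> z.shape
(5, 5)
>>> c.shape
()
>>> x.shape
(3, 37)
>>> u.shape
(3, 5)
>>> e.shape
(37, 5)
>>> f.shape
(5, 37)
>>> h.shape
(37, 3)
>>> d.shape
(5, 5)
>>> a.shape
(3, 13, 5)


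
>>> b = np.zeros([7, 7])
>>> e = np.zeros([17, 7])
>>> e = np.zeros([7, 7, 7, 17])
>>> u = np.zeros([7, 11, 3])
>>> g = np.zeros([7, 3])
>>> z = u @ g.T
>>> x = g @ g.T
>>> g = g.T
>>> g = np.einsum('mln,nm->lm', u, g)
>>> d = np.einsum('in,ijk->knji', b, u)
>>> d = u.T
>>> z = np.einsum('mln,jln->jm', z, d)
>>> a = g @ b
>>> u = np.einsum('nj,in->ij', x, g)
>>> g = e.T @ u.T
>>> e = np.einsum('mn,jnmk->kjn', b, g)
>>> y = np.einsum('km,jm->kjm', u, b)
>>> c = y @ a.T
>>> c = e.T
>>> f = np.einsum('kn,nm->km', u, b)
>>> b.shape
(7, 7)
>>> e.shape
(11, 17, 7)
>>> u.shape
(11, 7)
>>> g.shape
(17, 7, 7, 11)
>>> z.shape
(3, 7)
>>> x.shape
(7, 7)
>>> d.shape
(3, 11, 7)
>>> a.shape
(11, 7)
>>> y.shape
(11, 7, 7)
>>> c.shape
(7, 17, 11)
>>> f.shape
(11, 7)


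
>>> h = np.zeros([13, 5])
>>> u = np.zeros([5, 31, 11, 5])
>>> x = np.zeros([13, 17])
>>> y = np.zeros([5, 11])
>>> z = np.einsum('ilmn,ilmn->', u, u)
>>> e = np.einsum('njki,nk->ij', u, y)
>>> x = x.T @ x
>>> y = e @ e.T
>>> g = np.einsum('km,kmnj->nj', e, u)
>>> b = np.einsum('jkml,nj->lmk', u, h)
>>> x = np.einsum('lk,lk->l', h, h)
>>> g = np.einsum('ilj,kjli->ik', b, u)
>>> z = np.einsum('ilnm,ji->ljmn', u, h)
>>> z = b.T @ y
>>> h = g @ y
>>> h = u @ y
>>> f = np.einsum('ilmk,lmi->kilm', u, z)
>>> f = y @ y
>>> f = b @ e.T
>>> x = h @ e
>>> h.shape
(5, 31, 11, 5)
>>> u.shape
(5, 31, 11, 5)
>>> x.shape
(5, 31, 11, 31)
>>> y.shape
(5, 5)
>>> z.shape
(31, 11, 5)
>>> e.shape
(5, 31)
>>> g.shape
(5, 5)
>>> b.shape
(5, 11, 31)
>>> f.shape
(5, 11, 5)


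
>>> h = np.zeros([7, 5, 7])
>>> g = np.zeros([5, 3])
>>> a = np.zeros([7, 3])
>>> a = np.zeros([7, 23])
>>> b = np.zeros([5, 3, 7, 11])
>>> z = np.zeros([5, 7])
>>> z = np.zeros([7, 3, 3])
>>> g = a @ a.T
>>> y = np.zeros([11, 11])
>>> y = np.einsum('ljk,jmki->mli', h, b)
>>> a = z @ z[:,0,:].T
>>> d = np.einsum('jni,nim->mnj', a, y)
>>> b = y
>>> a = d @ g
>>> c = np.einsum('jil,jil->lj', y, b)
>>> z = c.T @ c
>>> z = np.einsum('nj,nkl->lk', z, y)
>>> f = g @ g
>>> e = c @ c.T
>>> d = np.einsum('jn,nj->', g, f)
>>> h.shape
(7, 5, 7)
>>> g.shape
(7, 7)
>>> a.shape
(11, 3, 7)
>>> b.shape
(3, 7, 11)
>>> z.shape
(11, 7)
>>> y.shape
(3, 7, 11)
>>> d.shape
()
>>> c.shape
(11, 3)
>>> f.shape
(7, 7)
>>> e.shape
(11, 11)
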